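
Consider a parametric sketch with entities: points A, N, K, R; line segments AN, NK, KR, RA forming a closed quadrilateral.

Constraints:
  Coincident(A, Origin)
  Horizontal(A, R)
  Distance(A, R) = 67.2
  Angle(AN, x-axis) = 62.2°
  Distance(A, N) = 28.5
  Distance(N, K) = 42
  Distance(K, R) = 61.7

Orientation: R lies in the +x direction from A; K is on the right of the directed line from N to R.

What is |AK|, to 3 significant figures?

18.1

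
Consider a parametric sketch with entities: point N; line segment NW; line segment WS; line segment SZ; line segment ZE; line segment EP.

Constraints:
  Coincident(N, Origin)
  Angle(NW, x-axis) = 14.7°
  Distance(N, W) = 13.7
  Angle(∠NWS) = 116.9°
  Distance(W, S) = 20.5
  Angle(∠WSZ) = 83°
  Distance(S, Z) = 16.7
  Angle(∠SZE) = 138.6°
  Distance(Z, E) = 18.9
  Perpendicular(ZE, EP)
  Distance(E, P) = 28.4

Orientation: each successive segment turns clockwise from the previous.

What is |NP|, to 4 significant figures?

9.385

N is at the origin; NW runs at 14.7° with length 13.7, so W = (13.25, 3.476). ∠NWS = 116.9° gives WS at -48.40° from the x-axis; with |WS| = 20.5, S = (26.86, -11.85). ∠WSZ = 83.0° gives SZ at -145.4° from the x-axis; with |SZ| = 16.7, Z = (13.12, -21.34). ∠SZE = 138.6° gives ZE at 173.2° from the x-axis; with |ZE| = 18.9, E = (-5.651, -19.10). ZE ⟂ EP, so EP runs at 83.20°; with |EP| = 28.4, P = (-2.289, 9.102). Then |NP| = |P − N| = 9.385.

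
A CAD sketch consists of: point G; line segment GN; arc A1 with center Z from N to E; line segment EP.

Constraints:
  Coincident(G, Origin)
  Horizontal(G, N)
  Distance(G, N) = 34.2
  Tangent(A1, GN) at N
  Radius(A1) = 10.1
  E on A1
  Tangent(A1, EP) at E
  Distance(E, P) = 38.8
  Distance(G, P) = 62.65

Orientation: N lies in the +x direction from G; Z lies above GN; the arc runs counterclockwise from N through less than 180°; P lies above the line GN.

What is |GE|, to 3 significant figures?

45.7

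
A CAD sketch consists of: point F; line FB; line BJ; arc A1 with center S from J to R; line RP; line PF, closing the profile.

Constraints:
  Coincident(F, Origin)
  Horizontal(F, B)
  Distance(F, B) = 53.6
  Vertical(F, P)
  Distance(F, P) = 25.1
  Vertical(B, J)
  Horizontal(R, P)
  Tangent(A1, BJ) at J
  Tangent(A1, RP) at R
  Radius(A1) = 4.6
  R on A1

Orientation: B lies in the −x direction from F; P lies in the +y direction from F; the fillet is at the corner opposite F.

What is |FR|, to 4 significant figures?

55.05

F is at the origin; FB is horizontal with |FB| = 53.6 and B on the −x side, so B = (-53.60, 0.000). FP is vertical with |FP| = 25.1 and P on the +y side, so P = (0.000, 25.10). The virtual corner opposite F is at (-53.60, 25.10). Tangency of A1 to BJ means the radius SJ is perpendicular to BJ and since A1 is tangent to RP there, SR ⟂ RP, with radius 4.6, so the center S sits 4.6 in from both sides at S = (-49.00, 20.50). That places the tangent points at J = (-53.60, 20.50) on BJ and R = (-49.00, 25.10) on RP. Then |FR| = |R − F| = 55.05.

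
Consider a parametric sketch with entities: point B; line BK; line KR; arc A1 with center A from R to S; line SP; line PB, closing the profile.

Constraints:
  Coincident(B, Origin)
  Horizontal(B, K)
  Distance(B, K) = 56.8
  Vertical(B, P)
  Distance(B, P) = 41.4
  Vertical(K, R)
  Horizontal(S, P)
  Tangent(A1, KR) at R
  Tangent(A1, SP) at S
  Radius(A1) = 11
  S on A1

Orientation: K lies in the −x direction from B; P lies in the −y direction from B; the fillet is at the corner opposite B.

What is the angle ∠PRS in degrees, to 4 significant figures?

34.04°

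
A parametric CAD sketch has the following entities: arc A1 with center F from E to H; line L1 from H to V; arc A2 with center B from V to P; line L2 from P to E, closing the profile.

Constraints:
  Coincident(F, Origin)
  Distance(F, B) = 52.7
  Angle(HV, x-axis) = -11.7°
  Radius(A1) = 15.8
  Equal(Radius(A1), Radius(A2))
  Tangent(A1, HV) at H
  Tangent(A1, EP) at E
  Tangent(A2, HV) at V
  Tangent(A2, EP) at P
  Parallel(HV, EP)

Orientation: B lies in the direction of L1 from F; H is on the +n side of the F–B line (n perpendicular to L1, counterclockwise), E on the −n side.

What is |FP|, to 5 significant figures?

55.018

The slot axis is L1's direction at -11.7°, so u = (cos -11.7°, sin -11.7°) = (0.97922, -0.20279) and n = (−sin -11.7°, cos -11.7°) = (0.20279, 0.97922). F is at the origin and B lies 52.7 along u from F, so B = 52.7·u = (51.605, -10.687). Tangency of A1 to both parallel lines with radius 15.8 puts H and E at F ± 15.8·n: H = (3.2040, 15.472), E = (-3.2040, -15.472). Equal radii place V and P the same way about B: V = B + 15.8·n = (54.809, 4.7848), P = B − 15.8·n = (48.401, -26.159). Then |FP| = |P − F| = 55.018.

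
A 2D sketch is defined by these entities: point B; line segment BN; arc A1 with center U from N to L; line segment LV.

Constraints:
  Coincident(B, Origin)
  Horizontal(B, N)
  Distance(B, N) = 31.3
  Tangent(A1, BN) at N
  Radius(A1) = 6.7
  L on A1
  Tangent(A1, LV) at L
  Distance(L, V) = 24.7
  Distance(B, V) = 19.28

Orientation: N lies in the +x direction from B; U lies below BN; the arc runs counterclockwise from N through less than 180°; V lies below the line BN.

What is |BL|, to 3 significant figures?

27.0

B is at the origin; BN is horizontal with |BN| = 31.3 and N on the +x side, so N = (31.3, 0.00). Tangency of A1 to BN means the radius UN is perpendicular to BN, so U = N + (0, -6.7) = (31.3, -6.70). Since UL ⟂ LV (tangency), |UV| = √(6.7² + 24.7²) = 25.6 regardless of where L sits on A1. So V lies on both circle(B, 19.28) and circle(U, 25.6); the below-BN intersection is V = (8.10, -17.5). L is the foot of the tangent from V: L = (27.0, -1.58).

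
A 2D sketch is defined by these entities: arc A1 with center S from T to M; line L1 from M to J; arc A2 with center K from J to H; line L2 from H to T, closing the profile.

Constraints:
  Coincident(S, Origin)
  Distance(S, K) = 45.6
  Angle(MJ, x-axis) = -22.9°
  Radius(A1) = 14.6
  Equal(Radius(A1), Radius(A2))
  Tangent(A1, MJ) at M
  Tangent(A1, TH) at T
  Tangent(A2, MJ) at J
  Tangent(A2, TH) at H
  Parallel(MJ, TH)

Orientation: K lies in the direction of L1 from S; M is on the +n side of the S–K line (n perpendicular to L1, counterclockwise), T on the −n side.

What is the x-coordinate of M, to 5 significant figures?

5.6812

The slot axis is L1's direction at -22.9°, so u = (cos -22.9°, sin -22.9°) = (0.92119, -0.38912) and n = (−sin -22.9°, cos -22.9°) = (0.38912, 0.92119). S is at the origin and K lies 45.6 along u from S, so K = 45.6·u = (42.006, -17.744). Tangency of A1 to both parallel lines with radius 14.6 puts M and T at S ± 14.6·n: M = (5.6812, 13.449), T = (-5.6812, -13.449). So M.x = 5.6812.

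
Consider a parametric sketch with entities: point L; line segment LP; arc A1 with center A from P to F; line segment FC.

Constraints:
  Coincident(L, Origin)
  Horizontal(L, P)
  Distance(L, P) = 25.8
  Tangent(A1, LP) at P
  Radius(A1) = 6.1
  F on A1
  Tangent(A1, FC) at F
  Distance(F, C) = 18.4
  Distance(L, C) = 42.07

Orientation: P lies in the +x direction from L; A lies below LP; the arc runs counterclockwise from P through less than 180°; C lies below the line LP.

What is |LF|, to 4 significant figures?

24.11

L is at the origin; L and P share the same y with |LP| = 25.8 and P on the +x side, so P = (25.80, 0.000). A1 meets LP tangentially, so AP is at right angles to LP, so A = P + (0, -6.1) = (25.80, -6.100). Since AF ⟂ FC (tangency), |AC| = √(6.1² + 18.4²) = 19.38 regardless of where F sits on A1. So C lies on both circle(L, 42.07) and circle(A, 19.38); the below-LP intersection is C = (35.19, -23.06). F is the foot of the tangent from C: F = (21.66, -10.58).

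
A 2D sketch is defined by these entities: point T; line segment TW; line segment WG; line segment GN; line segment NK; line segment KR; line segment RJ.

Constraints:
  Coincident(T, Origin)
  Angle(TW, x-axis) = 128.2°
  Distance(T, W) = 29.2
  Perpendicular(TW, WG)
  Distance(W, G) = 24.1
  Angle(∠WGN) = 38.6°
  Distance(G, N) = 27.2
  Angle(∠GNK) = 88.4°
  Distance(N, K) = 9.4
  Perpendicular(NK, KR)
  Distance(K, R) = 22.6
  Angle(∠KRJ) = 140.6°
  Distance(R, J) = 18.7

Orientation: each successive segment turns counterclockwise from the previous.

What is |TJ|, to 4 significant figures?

47.01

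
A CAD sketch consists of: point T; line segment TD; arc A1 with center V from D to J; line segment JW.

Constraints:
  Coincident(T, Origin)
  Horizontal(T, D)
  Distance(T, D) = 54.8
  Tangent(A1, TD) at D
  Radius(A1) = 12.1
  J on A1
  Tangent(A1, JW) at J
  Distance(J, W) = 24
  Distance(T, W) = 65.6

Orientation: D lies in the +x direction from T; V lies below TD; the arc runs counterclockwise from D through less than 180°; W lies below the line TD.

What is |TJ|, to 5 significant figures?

46.723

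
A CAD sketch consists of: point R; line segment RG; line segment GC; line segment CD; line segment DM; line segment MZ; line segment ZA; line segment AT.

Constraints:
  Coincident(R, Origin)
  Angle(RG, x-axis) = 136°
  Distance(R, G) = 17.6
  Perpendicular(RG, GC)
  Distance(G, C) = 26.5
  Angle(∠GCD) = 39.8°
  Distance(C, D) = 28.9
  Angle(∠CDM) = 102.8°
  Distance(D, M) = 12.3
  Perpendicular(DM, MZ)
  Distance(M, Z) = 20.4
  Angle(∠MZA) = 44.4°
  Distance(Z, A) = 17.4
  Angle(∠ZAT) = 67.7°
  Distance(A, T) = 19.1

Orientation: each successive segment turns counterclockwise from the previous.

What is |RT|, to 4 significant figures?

14.12

∠MZA = 44.4° gives ZA at -51.00° from the x-axis; with |ZA| = 17.4, A = (-10.24, -2.674). ∠ZAT = 67.7° gives AT at 61.30° from the x-axis; with |AT| = 19.1, T = (-1.066, 14.08). Then |RT| = |T − R| = 14.12.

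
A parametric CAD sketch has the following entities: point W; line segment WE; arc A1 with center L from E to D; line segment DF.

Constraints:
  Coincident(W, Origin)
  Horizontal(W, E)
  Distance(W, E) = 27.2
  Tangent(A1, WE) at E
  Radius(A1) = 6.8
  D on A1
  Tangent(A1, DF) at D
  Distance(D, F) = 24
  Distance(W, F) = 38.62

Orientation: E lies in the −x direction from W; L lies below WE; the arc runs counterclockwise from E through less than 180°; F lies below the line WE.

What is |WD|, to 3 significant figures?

34.7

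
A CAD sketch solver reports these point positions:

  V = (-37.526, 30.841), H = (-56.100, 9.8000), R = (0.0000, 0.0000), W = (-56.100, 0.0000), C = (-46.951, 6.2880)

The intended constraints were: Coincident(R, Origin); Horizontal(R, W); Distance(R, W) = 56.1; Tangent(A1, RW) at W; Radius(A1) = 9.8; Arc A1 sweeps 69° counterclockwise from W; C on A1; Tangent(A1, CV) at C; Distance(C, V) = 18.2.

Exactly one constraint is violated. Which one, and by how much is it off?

Distance(C, V) = 18.2 — off by 8.10.

R = (0.00, 0.00) ✓; R.y = 0.00, W.y = 0.00 ✓; |RW| = 56.10 ✓; ∠(HW, WR) = 90.00° ✓; |HW| = 9.800 ✓; bearing(H→C) − bearing(H→W) = 69.00° ✓; |HC| = 9.800 ✓; ∠(HC, CV) = 90.00° ✓; |CV| = 26.30 ✗.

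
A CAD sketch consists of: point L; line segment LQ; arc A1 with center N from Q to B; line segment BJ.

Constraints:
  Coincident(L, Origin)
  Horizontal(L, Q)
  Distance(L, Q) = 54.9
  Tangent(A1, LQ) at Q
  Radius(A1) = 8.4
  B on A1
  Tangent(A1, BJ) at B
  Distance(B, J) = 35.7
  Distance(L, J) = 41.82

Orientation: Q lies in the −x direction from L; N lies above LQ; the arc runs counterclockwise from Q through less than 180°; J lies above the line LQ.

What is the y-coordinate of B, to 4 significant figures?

3.391

Checks: |NB| = 8.400 ✓; ∠(NB, BJ) = 90.00° ✓; |BJ| = 35.70 ✓; |LJ| = 41.82 ✓.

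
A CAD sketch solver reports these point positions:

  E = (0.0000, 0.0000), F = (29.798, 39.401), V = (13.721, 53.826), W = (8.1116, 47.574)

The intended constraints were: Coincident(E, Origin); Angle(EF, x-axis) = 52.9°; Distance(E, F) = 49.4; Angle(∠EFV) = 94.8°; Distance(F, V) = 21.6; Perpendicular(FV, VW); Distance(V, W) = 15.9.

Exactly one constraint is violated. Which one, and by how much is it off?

Distance(V, W) = 15.9 — off by 7.50.

E = (0.00, 0.00) ✓; EF at 52.90° ✓; |EF| = 49.40 ✓; ∠EFV = 94.80° ✓; |FV| = 21.60 ✓; ∠(FV, VW) = 90.00° ✓; |VW| = 8.400 ✗.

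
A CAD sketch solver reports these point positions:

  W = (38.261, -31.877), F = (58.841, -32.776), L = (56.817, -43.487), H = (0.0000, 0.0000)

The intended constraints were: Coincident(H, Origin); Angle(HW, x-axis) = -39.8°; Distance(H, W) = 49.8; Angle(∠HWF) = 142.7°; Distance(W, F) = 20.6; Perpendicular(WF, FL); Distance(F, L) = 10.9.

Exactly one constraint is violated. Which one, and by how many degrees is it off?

Perpendicular(WF, FL) — off by 8.20°.

H = (0.00, 0.00) ✓; HW at -39.80° ✓; |HW| = 49.80 ✓; ∠HWF = 142.7° ✓; |WF| = 20.60 ✓; ∠(WF, FL) = 98.20° ✗; |FL| = 10.90 ✓.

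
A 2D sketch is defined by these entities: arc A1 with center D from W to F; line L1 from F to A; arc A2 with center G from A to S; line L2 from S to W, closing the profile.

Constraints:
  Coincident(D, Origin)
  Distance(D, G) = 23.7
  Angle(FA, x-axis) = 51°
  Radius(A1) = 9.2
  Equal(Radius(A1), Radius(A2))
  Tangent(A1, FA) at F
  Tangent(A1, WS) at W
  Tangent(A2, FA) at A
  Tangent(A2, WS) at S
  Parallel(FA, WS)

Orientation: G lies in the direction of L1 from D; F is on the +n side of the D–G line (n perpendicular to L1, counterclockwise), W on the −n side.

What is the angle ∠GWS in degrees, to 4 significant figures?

21.22°

Tangency of A1 to both parallel lines with radius 9.2 puts F and W at D ± 9.2·n: F = (-7.150, 5.790), W = (7.150, -5.790). Equal radii place A and S the same way about G: A = G + 9.2·n = (7.765, 24.21), S = G − 9.2·n = (22.06, 12.63). Then cos ∠GWS = WG·WS / (|WG||WS|), giving 21.22°.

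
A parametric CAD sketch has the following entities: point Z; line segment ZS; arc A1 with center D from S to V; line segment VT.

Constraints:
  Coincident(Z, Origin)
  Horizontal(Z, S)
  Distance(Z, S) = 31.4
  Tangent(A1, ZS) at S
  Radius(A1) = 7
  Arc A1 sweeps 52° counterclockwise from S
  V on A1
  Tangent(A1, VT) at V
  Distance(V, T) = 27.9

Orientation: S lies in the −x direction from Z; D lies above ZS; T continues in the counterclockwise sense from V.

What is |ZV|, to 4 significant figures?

26.02

The tangent condition forces DS to be normal to ZS, so D = S + (0, 7) = (-31.40, 7.000). On A1, S sits at bearing -90° from D; a 52° counterclockwise sweep puts V at bearing -38°, so V = D + 7.0·(cos -38°, sin -38°) = (-25.88, 2.690). Then |ZV| = |V − Z| = 26.02.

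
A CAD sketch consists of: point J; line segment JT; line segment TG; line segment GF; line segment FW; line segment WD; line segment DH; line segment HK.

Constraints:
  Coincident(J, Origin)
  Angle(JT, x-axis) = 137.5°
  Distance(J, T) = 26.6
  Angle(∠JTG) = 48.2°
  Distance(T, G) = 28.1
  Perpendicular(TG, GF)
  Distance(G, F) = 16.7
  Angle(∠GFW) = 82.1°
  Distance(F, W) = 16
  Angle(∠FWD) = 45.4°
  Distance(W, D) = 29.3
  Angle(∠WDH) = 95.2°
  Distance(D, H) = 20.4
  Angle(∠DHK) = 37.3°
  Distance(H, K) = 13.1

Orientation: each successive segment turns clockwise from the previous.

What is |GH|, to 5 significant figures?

24.221

J is at the origin; JT runs at 137.5° with length 26.6, so T = (-19.612, 17.971). ∠JTG = 48.2° gives TG at 5.7000° from the x-axis; with |TG| = 28.1, G = (8.3495, 20.762). TG is perpendicular to GF, so GF runs at -84.300°; with |GF| = 16.7, F = (10.008, 4.1442). ∠GFW = 82.1° gives FW at 177.80° from the x-axis; with |FW| = 16.0, W = (-5.9801, 4.7584). ∠FWD = 45.4° gives WD at 43.200° from the x-axis; with |WD| = 29.3, D = (15.379, 24.816). ∠WDH = 95.2° gives DH at -41.600° from the x-axis; with |DH| = 20.4, H = (30.634, 11.271). Then |GH| = |H − G| = 24.221.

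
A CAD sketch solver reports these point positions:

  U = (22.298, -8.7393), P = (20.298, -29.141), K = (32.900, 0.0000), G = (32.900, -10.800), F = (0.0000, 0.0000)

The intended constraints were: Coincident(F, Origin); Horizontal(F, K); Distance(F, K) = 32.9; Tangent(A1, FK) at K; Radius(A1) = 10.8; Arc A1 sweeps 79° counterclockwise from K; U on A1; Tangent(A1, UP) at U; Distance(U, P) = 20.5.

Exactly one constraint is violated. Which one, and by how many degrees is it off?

Tangent(A1, UP) at U — off by 5.40°.

F = (0.00, 0.00) ✓; F.y = 0.00, K.y = 0.00 ✓; |FK| = 32.90 ✓; ∠(GK, KF) = 90.00° ✓; |GK| = 10.80 ✓; bearing(G→U) − bearing(G→K) = 79.00° ✓; |GU| = 10.80 ✓; ∠(GU, UP) = 84.60° ✗; |UP| = 20.50 ✓.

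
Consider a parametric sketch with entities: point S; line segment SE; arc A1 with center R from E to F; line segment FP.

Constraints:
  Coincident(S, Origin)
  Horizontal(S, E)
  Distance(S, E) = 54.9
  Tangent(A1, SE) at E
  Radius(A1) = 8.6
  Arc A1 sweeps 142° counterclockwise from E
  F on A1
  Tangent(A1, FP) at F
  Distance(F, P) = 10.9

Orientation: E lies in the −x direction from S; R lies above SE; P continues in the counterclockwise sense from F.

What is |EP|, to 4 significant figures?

22.33

S is at the origin; SE is horizontal with |SE| = 54.9 and E on the −x side, so E = (-54.90, 0.000). A1 meets SE tangentially, so RE is at right angles to SE, so R = E + (0, 8.6) = (-54.90, 8.600). On A1, E sits at bearing -90° from R; a 142° counterclockwise sweep puts F at bearing 52°, so F = R + 8.6·(cos 52°, sin 52°) = (-49.61, 15.38). Tangency of A1 to FP means the radius RF is perpendicular to FP, so FP runs along (−sin 52°, cos 52°); with |FP| = 10.9, P = (-58.19, 22.09). Then |EP| = |P − E| = 22.33.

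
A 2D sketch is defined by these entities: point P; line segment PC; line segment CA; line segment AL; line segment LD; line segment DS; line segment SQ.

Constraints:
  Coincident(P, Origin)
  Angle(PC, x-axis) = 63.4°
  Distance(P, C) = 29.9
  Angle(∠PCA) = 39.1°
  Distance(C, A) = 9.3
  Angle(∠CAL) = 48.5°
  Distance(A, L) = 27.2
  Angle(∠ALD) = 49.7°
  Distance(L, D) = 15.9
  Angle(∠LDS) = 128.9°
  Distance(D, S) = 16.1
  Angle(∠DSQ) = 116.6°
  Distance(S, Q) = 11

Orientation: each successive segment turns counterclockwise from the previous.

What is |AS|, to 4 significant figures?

11.76

∠ALD = 49.7° gives LD at 106.1° from the x-axis; with |LD| = 15.9, D = (25.31, 27.03). ∠LDS = 128.9° gives DS at 157.2° from the x-axis; with |DS| = 16.1, S = (10.47, 33.27). Then |AS| = |S − A| = 11.76.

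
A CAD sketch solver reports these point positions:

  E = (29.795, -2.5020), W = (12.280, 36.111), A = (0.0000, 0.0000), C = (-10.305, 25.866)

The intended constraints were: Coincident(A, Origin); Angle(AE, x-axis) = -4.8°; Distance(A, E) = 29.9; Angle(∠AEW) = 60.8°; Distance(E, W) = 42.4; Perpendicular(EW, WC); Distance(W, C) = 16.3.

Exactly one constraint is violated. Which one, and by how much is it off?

Distance(W, C) = 16.3 — off by 8.50.

A = (0.00, 0.00) ✓; AE at -4.800° ✓; |AE| = 29.90 ✓; ∠AEW = 60.80° ✓; |EW| = 42.40 ✓; ∠(EW, WC) = 90.00° ✓; |WC| = 24.80 ✗.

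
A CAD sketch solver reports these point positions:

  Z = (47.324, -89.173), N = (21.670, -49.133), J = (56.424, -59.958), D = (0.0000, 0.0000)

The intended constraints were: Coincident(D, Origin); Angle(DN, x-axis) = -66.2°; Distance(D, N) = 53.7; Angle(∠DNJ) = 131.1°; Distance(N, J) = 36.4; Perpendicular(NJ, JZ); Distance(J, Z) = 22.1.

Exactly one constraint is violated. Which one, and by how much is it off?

Distance(J, Z) = 22.1 — off by 8.50.

D = (0.00, 0.00) ✓; DN at -66.20° ✓; |DN| = 53.70 ✓; ∠DNJ = 131.1° ✓; |NJ| = 36.40 ✓; ∠(NJ, JZ) = 90.00° ✓; |JZ| = 30.60 ✗.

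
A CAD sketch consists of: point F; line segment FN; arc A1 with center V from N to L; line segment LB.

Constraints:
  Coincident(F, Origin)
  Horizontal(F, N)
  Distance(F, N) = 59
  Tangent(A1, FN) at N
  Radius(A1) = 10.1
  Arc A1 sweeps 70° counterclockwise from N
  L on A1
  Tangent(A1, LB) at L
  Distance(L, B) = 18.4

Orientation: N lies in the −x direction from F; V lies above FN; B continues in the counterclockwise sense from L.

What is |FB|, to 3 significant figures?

49.4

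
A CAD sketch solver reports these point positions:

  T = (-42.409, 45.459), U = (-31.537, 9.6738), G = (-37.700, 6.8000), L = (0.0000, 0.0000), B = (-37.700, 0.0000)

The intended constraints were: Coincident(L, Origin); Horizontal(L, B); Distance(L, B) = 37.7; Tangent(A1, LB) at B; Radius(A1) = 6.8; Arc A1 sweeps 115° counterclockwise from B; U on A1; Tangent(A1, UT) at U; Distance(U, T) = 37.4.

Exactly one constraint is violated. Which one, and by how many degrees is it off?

Tangent(A1, UT) at U — off by 8.10°.

L = (0.00, 0.00) ✓; L.y = 0.00, B.y = 0.00 ✓; |LB| = 37.70 ✓; ∠(GB, BL) = 90.00° ✓; |GB| = 6.800 ✓; bearing(G→U) − bearing(G→B) = 115.0° ✓; |GU| = 6.800 ✓; ∠(GU, UT) = 98.10° ✗; |UT| = 37.40 ✓.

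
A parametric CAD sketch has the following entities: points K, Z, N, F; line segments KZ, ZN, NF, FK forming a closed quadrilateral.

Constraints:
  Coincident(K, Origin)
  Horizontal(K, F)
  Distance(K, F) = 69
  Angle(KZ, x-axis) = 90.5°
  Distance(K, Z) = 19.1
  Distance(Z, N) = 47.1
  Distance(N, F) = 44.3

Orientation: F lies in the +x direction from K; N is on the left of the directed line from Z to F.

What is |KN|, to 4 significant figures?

56.81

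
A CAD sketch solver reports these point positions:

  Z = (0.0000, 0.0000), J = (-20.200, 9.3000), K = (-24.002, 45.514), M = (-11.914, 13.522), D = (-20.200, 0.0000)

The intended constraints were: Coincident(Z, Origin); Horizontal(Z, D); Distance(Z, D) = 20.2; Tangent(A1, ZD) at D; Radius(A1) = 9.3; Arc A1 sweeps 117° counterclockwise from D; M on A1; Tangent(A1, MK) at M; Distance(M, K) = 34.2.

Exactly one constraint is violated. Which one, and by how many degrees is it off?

Tangent(A1, MK) at M — off by 6.30°.

Z = (0.00, 0.00) ✓; Z.y = 0.00, D.y = 0.00 ✓; |ZD| = 20.20 ✓; ∠(JD, DZ) = 90.00° ✓; |JD| = 9.300 ✓; bearing(J→M) − bearing(J→D) = 117.0° ✓; |JM| = 9.300 ✓; ∠(JM, MK) = 96.30° ✗; |MK| = 34.20 ✓.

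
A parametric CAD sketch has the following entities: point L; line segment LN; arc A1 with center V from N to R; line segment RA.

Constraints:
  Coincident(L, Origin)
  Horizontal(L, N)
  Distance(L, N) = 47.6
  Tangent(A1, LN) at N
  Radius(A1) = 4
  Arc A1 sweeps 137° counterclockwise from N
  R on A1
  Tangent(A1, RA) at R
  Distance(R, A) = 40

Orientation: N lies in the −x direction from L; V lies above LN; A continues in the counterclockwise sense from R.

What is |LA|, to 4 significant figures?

81.64

On A1, N sits at bearing -90° from V; a 137° counterclockwise sweep puts R at bearing 47°, so R = V + 4.0·(cos 47°, sin 47°) = (-44.87, 6.925). A1 meets RA tangentially, so VR is at right angles to RA, so RA runs along (−sin 47°, cos 47°); with |RA| = 40.0, A = (-74.13, 34.21). Then |LA| = |A − L| = 81.64.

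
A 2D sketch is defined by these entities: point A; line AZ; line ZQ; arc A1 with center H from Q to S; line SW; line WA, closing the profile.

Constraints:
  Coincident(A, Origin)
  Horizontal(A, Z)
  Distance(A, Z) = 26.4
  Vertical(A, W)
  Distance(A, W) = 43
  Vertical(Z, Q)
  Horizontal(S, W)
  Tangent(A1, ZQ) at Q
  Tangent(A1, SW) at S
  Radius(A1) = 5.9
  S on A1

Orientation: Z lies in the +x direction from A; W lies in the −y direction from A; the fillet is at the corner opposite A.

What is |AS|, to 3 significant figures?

47.6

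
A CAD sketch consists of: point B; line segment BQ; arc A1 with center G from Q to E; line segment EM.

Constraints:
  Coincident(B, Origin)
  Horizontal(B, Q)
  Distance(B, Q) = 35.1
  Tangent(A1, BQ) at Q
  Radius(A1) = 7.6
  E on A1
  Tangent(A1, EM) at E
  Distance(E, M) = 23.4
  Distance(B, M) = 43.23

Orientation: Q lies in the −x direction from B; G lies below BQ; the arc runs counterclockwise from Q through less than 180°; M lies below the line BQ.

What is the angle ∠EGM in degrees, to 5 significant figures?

72.007°

Checks: |GE| = 7.600 ✓; ∠(GE, EM) = 90.00° ✓; |EM| = 23.40 ✓; |BM| = 43.23 ✓.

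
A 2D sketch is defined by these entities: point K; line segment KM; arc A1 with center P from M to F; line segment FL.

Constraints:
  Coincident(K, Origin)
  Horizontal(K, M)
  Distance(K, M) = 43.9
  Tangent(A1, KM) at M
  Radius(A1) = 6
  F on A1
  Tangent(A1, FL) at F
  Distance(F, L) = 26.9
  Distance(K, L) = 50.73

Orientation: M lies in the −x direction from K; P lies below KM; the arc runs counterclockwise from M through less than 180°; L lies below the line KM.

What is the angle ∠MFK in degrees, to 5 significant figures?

47.247°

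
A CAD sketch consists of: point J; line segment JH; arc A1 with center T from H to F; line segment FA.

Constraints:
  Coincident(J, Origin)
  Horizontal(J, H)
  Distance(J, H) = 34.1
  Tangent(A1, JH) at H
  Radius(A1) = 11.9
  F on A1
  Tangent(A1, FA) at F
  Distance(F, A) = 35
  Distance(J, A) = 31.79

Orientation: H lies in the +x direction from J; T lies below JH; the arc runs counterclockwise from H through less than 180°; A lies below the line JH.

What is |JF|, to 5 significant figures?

25.231

J is at the origin; J and H share the same y with |JH| = 34.1 and H on the +x side, so H = (34.100, 0.0000). Since A1 is tangent to JH there, TH ⟂ JH, so T = H + (0, -11.9) = (34.100, -11.900). Since TF ⟂ FA (tangency), |TA| = √(11.9² + 35.0²) = 36.968 regardless of where F sits on A1. So A lies on both circle(J, 31.79) and circle(T, 36.968); the below-JH intersection is A = (2.8574, -31.661). F is the foot of the tangent from A: F = (24.840, -4.4259).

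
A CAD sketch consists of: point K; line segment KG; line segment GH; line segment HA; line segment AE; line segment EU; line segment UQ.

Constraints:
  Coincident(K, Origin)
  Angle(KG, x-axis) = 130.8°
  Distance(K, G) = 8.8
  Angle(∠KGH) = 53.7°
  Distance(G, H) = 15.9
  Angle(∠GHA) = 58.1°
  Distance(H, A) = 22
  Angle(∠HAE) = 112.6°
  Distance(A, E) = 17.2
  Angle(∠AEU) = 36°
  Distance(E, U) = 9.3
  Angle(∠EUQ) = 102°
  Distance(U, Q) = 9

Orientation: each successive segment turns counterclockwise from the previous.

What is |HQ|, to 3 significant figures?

23.8

∠AEU = 36.0° gives EU at -130° from the x-axis; with |EU| = 9.3, U = (6.65, 8.33). ∠EUQ = 102.0° gives UQ at -51.6° from the x-axis; with |UQ| = 9.0, Q = (12.2, 1.27). Then |HQ| = |Q − H| = 23.8.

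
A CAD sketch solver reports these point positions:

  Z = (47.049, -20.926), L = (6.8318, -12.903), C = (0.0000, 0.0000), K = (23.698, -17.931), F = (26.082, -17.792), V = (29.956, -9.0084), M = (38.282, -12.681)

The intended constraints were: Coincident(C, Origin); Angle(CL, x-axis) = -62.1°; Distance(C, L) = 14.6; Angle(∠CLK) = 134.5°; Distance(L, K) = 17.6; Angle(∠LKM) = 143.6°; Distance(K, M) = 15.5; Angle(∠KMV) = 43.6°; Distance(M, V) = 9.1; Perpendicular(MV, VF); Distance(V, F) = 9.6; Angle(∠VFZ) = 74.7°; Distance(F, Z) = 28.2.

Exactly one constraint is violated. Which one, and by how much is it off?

Distance(F, Z) = 28.2 — off by 7.00.

C = (0.00, 0.00) ✓; CL at -62.10° ✓; |CL| = 14.60 ✓; ∠CLK = 134.5° ✓; |LK| = 17.60 ✓; ∠LKM = 143.6° ✓; |KM| = 15.50 ✓; ∠KMV = 43.60° ✓; |MV| = 9.100 ✓; ∠(MV, VF) = 90.00° ✓; |VF| = 9.600 ✓; ∠VFZ = 74.70° ✓; |FZ| = 21.20 ✗.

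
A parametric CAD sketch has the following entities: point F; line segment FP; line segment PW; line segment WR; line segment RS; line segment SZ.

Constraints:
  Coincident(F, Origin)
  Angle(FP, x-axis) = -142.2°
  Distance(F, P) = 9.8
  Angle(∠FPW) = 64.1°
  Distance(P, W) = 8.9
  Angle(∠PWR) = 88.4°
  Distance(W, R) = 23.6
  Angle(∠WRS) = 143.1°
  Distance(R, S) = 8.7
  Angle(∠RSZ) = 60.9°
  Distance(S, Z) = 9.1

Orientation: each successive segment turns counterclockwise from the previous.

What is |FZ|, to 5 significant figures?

14.061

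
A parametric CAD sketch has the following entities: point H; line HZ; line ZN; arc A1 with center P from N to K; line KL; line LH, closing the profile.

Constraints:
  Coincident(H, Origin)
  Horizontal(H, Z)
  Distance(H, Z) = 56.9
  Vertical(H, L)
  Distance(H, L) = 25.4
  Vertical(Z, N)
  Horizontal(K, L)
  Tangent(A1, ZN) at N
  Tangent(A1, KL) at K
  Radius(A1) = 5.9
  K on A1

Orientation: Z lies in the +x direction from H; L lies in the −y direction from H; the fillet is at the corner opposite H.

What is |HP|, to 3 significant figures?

54.6

H is at the origin; H and Z share the same y with |HZ| = 56.9 and Z on the +x side, so Z = (56.9, 0.00). H and L share the same x with |HL| = 25.4 and L on the −y side, so L = (0.00, -25.4). The virtual corner opposite H is at (56.9, -25.4). The tangent condition forces PN to be normal to ZN and since A1 is tangent to KL there, PK ⟂ KL, with radius 5.9, so the center P sits 5.9 in from both sides at P = (51.0, -19.5). Then |HP| = |P − H| = 54.6.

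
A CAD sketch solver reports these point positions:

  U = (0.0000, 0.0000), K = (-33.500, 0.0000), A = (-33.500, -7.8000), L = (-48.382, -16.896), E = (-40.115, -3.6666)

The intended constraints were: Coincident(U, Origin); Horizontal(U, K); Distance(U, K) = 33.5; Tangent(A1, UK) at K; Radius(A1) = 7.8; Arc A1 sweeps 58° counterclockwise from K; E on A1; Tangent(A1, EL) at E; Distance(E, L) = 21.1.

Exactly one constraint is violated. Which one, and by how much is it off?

Distance(E, L) = 21.1 — off by 5.50.

U = (0.00, 0.00) ✓; U.y = 0.00, K.y = 0.00 ✓; |UK| = 33.50 ✓; ∠(AK, KU) = 90.00° ✓; |AK| = 7.800 ✓; bearing(A→E) − bearing(A→K) = 58.00° ✓; |AE| = 7.800 ✓; ∠(AE, EL) = 90.00° ✓; |EL| = 15.60 ✗.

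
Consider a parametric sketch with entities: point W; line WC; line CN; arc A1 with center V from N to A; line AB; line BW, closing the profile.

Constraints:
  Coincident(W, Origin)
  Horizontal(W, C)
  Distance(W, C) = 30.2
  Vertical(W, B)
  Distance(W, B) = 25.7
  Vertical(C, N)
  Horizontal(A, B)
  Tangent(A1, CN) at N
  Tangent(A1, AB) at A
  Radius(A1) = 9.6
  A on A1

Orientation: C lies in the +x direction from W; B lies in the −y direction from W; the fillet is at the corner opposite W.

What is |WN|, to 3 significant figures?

34.2

The virtual corner opposite W is at (30.2, -25.7). The tangent condition forces VN to be normal to CN and A1 meets AB tangentially, so VA is at right angles to AB, with radius 9.6, so the center V sits 9.6 in from both sides at V = (20.6, -16.1). That places the tangent points at N = (30.2, -16.1) on CN and A = (20.6, -25.7) on AB. Then |WN| = |N − W| = 34.2.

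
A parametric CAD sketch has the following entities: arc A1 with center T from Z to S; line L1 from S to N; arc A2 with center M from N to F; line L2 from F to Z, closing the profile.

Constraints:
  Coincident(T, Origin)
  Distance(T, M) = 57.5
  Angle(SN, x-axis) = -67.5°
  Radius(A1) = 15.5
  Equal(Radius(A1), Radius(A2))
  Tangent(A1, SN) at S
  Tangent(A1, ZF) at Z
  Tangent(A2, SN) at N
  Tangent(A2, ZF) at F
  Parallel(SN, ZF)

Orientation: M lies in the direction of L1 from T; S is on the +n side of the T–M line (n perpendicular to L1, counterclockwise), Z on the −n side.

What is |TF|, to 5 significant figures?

59.552

The slot axis is L1's direction at -67.5°, so u = (cos -67.5°, sin -67.5°) = (0.38268, -0.92388) and n = (−sin -67.5°, cos -67.5°) = (0.92388, 0.38268). T is at the origin and M lies 57.5 along u from T, so M = 57.5·u = (22.004, -53.123). Tangency of A1 to both parallel lines with radius 15.5 puts S and Z at T ± 15.5·n: S = (14.320, 5.9316), Z = (-14.320, -5.9316). Equal radii place N and F the same way about M: N = M + 15.5·n = (36.324, -47.191), F = M − 15.5·n = (7.6842, -59.055). Then |TF| = |F − T| = 59.552.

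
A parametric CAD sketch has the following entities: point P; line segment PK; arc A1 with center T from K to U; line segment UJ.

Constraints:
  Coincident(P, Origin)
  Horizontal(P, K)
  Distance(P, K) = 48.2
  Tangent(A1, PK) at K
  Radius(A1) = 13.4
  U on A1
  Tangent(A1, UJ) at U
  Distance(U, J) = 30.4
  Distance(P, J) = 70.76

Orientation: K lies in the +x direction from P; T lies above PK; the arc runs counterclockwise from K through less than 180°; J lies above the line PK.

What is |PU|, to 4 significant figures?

63.43

P is at the origin; P and K share the same y with |PK| = 48.2 and K on the +x side, so K = (48.20, 0.000). The tangent condition forces TK to be normal to PK, so T = K + (0, 13.4) = (48.20, 13.40). Since TU ⟂ UJ (tangency), |TJ| = √(13.4² + 30.4²) = 33.22 regardless of where U sits on A1. So J lies on both circle(P, 70.76) and circle(T, 33.22); the above-PK intersection is J = (53.62, 46.18). U is the foot of the tangent from J: U = (61.18, 16.73).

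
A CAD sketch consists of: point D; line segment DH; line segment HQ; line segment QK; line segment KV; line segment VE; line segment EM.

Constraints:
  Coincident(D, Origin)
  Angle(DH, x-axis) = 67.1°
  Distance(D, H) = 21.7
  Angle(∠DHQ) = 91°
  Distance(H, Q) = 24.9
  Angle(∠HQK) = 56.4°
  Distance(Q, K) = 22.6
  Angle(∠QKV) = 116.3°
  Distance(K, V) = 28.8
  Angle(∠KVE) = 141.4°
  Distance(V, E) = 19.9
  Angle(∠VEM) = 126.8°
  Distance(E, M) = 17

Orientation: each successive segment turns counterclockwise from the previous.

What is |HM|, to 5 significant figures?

31.628

D is at the origin; DH runs at 67.1° with length 21.7, so H = (8.4440, 19.990). ∠DHQ = 91.0° gives HQ at 156.10° from the x-axis; with |HQ| = 24.9, Q = (-14.321, 30.078). ∠HQK = 56.4° gives QK at -80.300° from the x-axis; with |QK| = 22.6, K = (-10.513, 7.8009). ∠QKV = 116.3° gives KV at -16.600° from the x-axis; with |KV| = 28.8, V = (17.087, -0.42697). ∠KVE = 141.4° gives VE at 22.000° from the x-axis; with |VE| = 19.9, E = (35.538, 7.0277). ∠VEM = 126.8° gives EM at 75.200° from the x-axis; with |EM| = 17.0, M = (39.880, 23.464). Then |HM| = |M − H| = 31.628.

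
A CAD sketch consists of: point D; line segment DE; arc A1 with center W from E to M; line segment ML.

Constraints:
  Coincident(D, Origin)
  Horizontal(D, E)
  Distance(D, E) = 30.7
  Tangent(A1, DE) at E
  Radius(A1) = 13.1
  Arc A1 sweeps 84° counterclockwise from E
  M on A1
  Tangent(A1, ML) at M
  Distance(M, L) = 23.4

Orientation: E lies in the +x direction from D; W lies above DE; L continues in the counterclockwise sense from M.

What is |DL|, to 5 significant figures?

57.942

D is at the origin; DE is horizontal with |DE| = 30.7 and E on the +x side, so E = (30.700, 0.0000). Since A1 is tangent to DE there, WE ⟂ DE, so W = E + (0, 13.1) = (30.700, 13.100). On A1, E sits at bearing -90° from W; an 84° counterclockwise sweep puts M at bearing -6°, so M = W + 13.1·(cos -6°, sin -6°) = (43.728, 11.731). Since A1 is tangent to ML there, WM ⟂ ML, so ML runs along (−sin -6°, cos -6°); with |ML| = 23.4, L = (46.174, 35.002). Then |DL| = |L − D| = 57.942.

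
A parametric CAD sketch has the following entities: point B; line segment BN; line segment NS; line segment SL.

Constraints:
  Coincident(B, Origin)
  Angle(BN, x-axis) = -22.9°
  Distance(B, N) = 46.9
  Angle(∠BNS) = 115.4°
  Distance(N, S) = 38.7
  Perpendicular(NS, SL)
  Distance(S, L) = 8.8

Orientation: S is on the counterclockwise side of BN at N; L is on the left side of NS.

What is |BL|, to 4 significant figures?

67.72

B is at the origin; BN runs at -22.9° with length 46.9, so N = 46.9·(cos -22.9°, sin -22.9°) = (43.20, -18.25). ∠BNS = 115.4°, so NS runs at -22.9° + (180° − 115.4°) = 41.70° from the x-axis; with |NS| = 38.7, S = N + 38.7·(cos 41.70°, sin 41.70°) = (72.10, 7.495). NS ⟂ SL; with |SL| = 8.8 on the left of NS, L = S + 8.8·(-0.6652, 0.7466) = (66.24, 14.06). Then |BL| = |L − B| = 67.72.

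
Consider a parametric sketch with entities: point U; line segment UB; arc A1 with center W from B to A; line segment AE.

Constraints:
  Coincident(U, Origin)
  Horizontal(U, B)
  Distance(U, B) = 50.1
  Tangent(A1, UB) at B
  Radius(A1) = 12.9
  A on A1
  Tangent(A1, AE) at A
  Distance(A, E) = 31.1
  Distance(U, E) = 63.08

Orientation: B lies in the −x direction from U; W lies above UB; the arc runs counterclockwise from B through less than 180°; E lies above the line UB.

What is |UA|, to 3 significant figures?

40.5

U is at the origin; U and B share the same y with |UB| = 50.1 and B on the −x side, so B = (-50.1, 0.00). Tangency of A1 to UB means the radius WB is perpendicular to UB, so W = B + (0, 12.9) = (-50.1, 12.9). Since WA ⟂ AE (tangency), |WE| = √(12.9² + 31.1²) = 33.7 regardless of where A sits on A1. So E lies on both circle(U, 63.08) and circle(W, 33.7); the above-UB intersection is E = (-43.3, 45.9). A is the foot of the tangent from E: A = (-37.4, 15.3).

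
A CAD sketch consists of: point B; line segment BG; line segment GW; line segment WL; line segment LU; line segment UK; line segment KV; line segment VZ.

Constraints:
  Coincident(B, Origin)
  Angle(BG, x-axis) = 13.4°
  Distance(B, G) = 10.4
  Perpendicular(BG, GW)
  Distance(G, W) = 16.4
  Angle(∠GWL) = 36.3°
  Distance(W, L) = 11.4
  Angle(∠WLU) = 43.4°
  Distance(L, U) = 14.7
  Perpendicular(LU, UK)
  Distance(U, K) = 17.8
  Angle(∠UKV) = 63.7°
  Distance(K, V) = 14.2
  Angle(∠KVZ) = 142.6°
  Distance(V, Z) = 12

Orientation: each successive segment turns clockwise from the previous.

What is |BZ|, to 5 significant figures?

7.3558

B is at the origin; BG runs at 13.4° with length 10.4, so G = (10.117, 2.4102). The perpendicularity gives GW at right angles to BG, so GW runs at -76.600°; with |GW| = 16.4, W = (13.918, -13.543). ∠GWL = 36.3° gives WL at 139.70° from the x-axis; with |WL| = 11.4, L = (5.2231, -6.1699). ∠WLU = 43.4° gives LU at 3.1000° from the x-axis; with |LU| = 14.7, U = (19.902, -5.3750). LU is perpendicular to UK, so UK runs at -86.900°; with |UK| = 17.8, K = (20.864, -23.149). ∠UKV = 63.7° gives KV at 156.80° from the x-axis; with |KV| = 14.2, V = (7.8125, -17.555). ∠KVZ = 142.6° gives VZ at 119.40° from the x-axis; with |VZ| = 12.0, Z = (1.9216, -7.1004). Then |BZ| = |Z − B| = 7.3558.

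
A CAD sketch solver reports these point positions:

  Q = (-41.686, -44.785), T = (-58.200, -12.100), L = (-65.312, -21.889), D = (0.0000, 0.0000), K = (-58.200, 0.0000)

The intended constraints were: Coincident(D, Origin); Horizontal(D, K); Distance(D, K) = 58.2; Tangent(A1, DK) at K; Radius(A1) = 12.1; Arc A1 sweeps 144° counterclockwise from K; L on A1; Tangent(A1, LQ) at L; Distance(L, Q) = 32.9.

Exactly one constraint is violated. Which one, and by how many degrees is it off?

Tangent(A1, LQ) at L — off by 8.10°.

D = (0.00, 0.00) ✓; D.y = 0.00, K.y = 0.00 ✓; |DK| = 58.20 ✓; ∠(TK, KD) = 90.00° ✓; |TK| = 12.10 ✓; bearing(T→L) − bearing(T→K) = 144.0° ✓; |TL| = 12.10 ✓; ∠(TL, LQ) = 98.10° ✗; |LQ| = 32.90 ✓.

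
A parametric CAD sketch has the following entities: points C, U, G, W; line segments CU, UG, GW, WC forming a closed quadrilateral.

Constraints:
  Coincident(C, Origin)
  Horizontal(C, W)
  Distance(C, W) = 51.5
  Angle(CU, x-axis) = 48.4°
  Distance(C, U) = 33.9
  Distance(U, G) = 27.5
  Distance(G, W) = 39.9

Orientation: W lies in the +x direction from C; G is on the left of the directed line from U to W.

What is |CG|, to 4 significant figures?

60.70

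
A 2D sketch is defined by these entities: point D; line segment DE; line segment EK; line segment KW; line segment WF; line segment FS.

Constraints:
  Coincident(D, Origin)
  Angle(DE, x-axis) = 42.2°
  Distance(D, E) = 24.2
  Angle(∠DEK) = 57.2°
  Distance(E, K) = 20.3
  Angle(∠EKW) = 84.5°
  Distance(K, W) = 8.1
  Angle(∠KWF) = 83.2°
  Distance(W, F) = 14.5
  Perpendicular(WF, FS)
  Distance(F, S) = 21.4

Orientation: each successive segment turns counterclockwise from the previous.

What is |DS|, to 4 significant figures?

36.42

D is at the origin; DE runs at 42.2° with length 24.2, so E = (17.93, 16.26). ∠DEK = 57.2° gives EK at 165.0° from the x-axis; with |EK| = 20.3, K = (-1.681, 21.51). ∠EKW = 84.5° gives KW at -99.50° from the x-axis; with |KW| = 8.1, W = (-3.018, 13.52). ∠KWF = 83.2° gives WF at -2.700° from the x-axis; with |WF| = 14.5, F = (11.47, 12.84). The perpendicularity gives FS at right angles to WF, so FS runs at 87.30°; with |FS| = 21.4, S = (12.47, 34.21). Then |DS| = |S − D| = 36.42.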